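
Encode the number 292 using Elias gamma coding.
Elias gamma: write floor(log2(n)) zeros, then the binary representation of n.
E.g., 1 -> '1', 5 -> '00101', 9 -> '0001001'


num_bits = floor(log2(292)) + 1 = 9
leading_zeros = num_bits - 1 = 8
binary(292) = 100100100

Elias gamma(292) = '00000000' + '100100100' = 00000000100100100 (17 bits)


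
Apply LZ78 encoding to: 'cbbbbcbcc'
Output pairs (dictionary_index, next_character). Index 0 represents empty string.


LZ78 encoding steps:
Dictionary: {0: ''}
Step 1: w='' (idx 0), next='c' -> output (0, 'c'), add 'c' as idx 1
Step 2: w='' (idx 0), next='b' -> output (0, 'b'), add 'b' as idx 2
Step 3: w='b' (idx 2), next='b' -> output (2, 'b'), add 'bb' as idx 3
Step 4: w='b' (idx 2), next='c' -> output (2, 'c'), add 'bc' as idx 4
Step 5: w='bc' (idx 4), next='c' -> output (4, 'c'), add 'bcc' as idx 5


Encoded: [(0, 'c'), (0, 'b'), (2, 'b'), (2, 'c'), (4, 'c')]


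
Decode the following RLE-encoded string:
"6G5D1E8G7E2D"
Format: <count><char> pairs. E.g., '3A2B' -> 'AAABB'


Expanding each <count><char> pair:
  6G -> 'GGGGGG'
  5D -> 'DDDDD'
  1E -> 'E'
  8G -> 'GGGGGGGG'
  7E -> 'EEEEEEE'
  2D -> 'DD'

Decoded = GGGGGGDDDDDEGGGGGGGGEEEEEEEDD


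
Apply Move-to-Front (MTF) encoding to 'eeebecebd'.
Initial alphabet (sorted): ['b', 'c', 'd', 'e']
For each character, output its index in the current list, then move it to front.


MTF encoding:
'e': index 3 in ['b', 'c', 'd', 'e'] -> ['e', 'b', 'c', 'd']
'e': index 0 in ['e', 'b', 'c', 'd'] -> ['e', 'b', 'c', 'd']
'e': index 0 in ['e', 'b', 'c', 'd'] -> ['e', 'b', 'c', 'd']
'b': index 1 in ['e', 'b', 'c', 'd'] -> ['b', 'e', 'c', 'd']
'e': index 1 in ['b', 'e', 'c', 'd'] -> ['e', 'b', 'c', 'd']
'c': index 2 in ['e', 'b', 'c', 'd'] -> ['c', 'e', 'b', 'd']
'e': index 1 in ['c', 'e', 'b', 'd'] -> ['e', 'c', 'b', 'd']
'b': index 2 in ['e', 'c', 'b', 'd'] -> ['b', 'e', 'c', 'd']
'd': index 3 in ['b', 'e', 'c', 'd'] -> ['d', 'b', 'e', 'c']


Output: [3, 0, 0, 1, 1, 2, 1, 2, 3]


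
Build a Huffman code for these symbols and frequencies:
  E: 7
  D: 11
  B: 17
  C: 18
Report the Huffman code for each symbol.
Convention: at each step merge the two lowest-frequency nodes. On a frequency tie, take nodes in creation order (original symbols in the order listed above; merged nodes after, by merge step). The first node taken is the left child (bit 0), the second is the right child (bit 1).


Huffman tree construction:
Step 1: Merge E(7) + D(11) = 18
Step 2: Merge B(17) + C(18) = 35
Step 3: Merge (E+D)(18) + (B+C)(35) = 53
Read each symbol's code off the tree from the root (left child = 0, right child = 1).

Codes:
  E: 00 (length 2)
  D: 01 (length 2)
  B: 10 (length 2)
  C: 11 (length 2)
Average code length: 106/53 = 2.0000 bits/symbol


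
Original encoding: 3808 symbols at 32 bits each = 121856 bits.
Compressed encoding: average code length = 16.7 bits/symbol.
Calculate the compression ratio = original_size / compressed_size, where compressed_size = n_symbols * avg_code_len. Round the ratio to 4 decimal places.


original_size = n_symbols * orig_bits = 3808 * 32 = 121856 bits
compressed_size = n_symbols * avg_code_len = 3808 * 16.7 = 63593.6 bits
ratio = original_size / compressed_size = 121856 / 63593.6 = 1.9162

Compression ratio = 1.9162


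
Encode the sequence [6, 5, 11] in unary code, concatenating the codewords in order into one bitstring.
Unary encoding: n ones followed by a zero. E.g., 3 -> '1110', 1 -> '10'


Encode each number as n ones followed by a terminating 0:
  6 -> 1111110 (7 bits)
  5 -> 111110 (6 bits)
  11 -> 111111111110 (12 bits)
Total length = 7 + 6 + 12 = 25 bits.

Unary([6, 5, 11]) = 1111110111110111111111110 (25 bits)


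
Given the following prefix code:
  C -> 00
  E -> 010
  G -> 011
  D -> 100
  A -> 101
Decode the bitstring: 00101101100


Decoding step by step:
Bits 00 -> C
Bits 101 -> A
Bits 101 -> A
Bits 100 -> D


Decoded message: CAAD


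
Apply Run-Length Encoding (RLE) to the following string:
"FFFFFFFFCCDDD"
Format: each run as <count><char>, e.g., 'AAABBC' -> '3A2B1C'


Scanning runs left to right:
  i=0: run of 'F' x 8 -> '8F'
  i=8: run of 'C' x 2 -> '2C'
  i=10: run of 'D' x 3 -> '3D'

RLE = 8F2C3D


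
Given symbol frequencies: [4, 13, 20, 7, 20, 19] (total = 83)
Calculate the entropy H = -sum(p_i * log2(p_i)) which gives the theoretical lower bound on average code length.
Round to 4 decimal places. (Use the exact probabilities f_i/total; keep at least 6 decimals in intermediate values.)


Per-symbol terms -p_i * log2(p_i) with p_i = f_i/83:
  p = 4/83 = 0.048193: log2(p) = -4.375039, -p*log2(p) = 0.210845
  p = 13/83 = 0.156627: log2(p) = -2.674600, -p*log2(p) = 0.418913
  p = 20/83 = 0.240964: log2(p) = -2.053111, -p*log2(p) = 0.494726
  p = 7/83 = 0.084337: log2(p) = -3.567685, -p*log2(p) = 0.300889
  p = 20/83 = 0.240964: log2(p) = -2.053111, -p*log2(p) = 0.494726
  p = 19/83 = 0.228916: log2(p) = -2.127112, -p*log2(p) = 0.486929
H = 0.210845 + 0.418913 + 0.494726 + 0.300889 + 0.494726 + 0.486929 = 2.407028

H = 2.407 bits/symbol


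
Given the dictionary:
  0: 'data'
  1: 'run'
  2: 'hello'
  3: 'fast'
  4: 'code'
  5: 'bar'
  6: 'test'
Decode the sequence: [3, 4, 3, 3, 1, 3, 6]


Look up each index in the dictionary:
  3 -> 'fast'
  4 -> 'code'
  3 -> 'fast'
  3 -> 'fast'
  1 -> 'run'
  3 -> 'fast'
  6 -> 'test'

Decoded: "fast code fast fast run fast test"


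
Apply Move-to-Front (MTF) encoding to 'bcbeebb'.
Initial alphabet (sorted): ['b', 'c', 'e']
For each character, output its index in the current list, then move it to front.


MTF encoding:
'b': index 0 in ['b', 'c', 'e'] -> ['b', 'c', 'e']
'c': index 1 in ['b', 'c', 'e'] -> ['c', 'b', 'e']
'b': index 1 in ['c', 'b', 'e'] -> ['b', 'c', 'e']
'e': index 2 in ['b', 'c', 'e'] -> ['e', 'b', 'c']
'e': index 0 in ['e', 'b', 'c'] -> ['e', 'b', 'c']
'b': index 1 in ['e', 'b', 'c'] -> ['b', 'e', 'c']
'b': index 0 in ['b', 'e', 'c'] -> ['b', 'e', 'c']


Output: [0, 1, 1, 2, 0, 1, 0]


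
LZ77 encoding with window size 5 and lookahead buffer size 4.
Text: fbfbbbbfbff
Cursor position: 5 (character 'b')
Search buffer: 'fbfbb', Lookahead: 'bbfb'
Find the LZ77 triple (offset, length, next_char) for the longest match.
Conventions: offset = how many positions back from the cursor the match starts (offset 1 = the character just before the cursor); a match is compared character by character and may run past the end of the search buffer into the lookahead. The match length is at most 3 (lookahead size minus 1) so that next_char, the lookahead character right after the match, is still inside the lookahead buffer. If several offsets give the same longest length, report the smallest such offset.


Try each offset into the search buffer:
  offset=1 (pos 4, char 'b'): match length 2
  offset=2 (pos 3, char 'b'): match length 2
  offset=3 (pos 2, char 'f'): match length 0
  offset=4 (pos 1, char 'b'): match length 1
  offset=5 (pos 0, char 'f'): match length 0
Longest match has length 2, found at offsets 1, 2; take the smallest, offset 1.
next_char = character at position 5 + 2 = 7 -> 'f'

Best match: offset=1, length=2 (matching 'bb' starting at position 4)
LZ77 triple: (1, 2, 'f')


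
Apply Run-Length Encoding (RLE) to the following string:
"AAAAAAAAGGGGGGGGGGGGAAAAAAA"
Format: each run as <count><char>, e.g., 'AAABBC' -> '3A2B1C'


Scanning runs left to right:
  i=0: run of 'A' x 8 -> '8A'
  i=8: run of 'G' x 12 -> '12G'
  i=20: run of 'A' x 7 -> '7A'

RLE = 8A12G7A


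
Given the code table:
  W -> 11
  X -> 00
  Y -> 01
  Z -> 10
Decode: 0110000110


Decoding:
01 -> Y
10 -> Z
00 -> X
01 -> Y
10 -> Z


Result: YZXYZ


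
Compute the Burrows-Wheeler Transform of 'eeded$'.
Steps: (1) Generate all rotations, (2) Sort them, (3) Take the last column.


Rotations (sorted):
  0: $eeded -> last char: d
  1: d$eede -> last char: e
  2: ded$ee -> last char: e
  3: ed$eed -> last char: d
  4: eded$e -> last char: e
  5: eeded$ -> last char: $


BWT = deede$


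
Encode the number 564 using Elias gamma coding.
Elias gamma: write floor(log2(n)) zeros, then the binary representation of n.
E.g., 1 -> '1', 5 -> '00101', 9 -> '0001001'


num_bits = floor(log2(564)) + 1 = 10
leading_zeros = num_bits - 1 = 9
binary(564) = 1000110100

Elias gamma(564) = '000000000' + '1000110100' = 0000000001000110100 (19 bits)


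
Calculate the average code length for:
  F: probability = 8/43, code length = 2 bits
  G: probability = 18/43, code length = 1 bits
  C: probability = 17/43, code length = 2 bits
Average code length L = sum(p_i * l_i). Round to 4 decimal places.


Weighted contributions p_i * l_i:
  F: (8/43) * 2 = 16/43
  G: (18/43) * 1 = 18/43
  C: (17/43) * 2 = 34/43
Sum = (16 + 18 + 34)/43 = 68/43

L = 68/43 = 1.5814 bits/symbol


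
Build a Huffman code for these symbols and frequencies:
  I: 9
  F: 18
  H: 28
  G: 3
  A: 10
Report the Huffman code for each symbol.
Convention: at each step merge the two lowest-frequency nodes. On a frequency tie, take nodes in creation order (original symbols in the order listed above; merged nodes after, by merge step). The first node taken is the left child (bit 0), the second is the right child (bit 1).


Huffman tree construction:
Step 1: Merge G(3) + I(9) = 12
Step 2: Merge A(10) + (G+I)(12) = 22
Step 3: Merge F(18) + (A+(G+I))(22) = 40
Step 4: Merge H(28) + (F+(A+(G+I)))(40) = 68
Read each symbol's code off the tree from the root (left child = 0, right child = 1).

Codes:
  I: 1111 (length 4)
  F: 10 (length 2)
  H: 0 (length 1)
  G: 1110 (length 4)
  A: 110 (length 3)
Average code length: 142/68 = 2.0882 bits/symbol


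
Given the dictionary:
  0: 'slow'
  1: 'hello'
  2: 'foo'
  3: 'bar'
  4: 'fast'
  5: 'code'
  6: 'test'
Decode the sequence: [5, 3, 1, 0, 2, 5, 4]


Look up each index in the dictionary:
  5 -> 'code'
  3 -> 'bar'
  1 -> 'hello'
  0 -> 'slow'
  2 -> 'foo'
  5 -> 'code'
  4 -> 'fast'

Decoded: "code bar hello slow foo code fast"


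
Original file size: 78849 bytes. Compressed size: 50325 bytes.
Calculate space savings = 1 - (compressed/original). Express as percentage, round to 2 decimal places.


ratio = compressed/original = 50325/78849 = 0.638245
savings = 1 - ratio = 1 - 0.638245 = 0.361755
as a percentage: 0.361755 * 100 = 36.18%

Space savings = 1 - 50325/78849 = 36.18%


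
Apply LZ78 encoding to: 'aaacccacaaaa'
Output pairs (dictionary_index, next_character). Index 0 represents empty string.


LZ78 encoding steps:
Dictionary: {0: ''}
Step 1: w='' (idx 0), next='a' -> output (0, 'a'), add 'a' as idx 1
Step 2: w='a' (idx 1), next='a' -> output (1, 'a'), add 'aa' as idx 2
Step 3: w='' (idx 0), next='c' -> output (0, 'c'), add 'c' as idx 3
Step 4: w='c' (idx 3), next='c' -> output (3, 'c'), add 'cc' as idx 4
Step 5: w='a' (idx 1), next='c' -> output (1, 'c'), add 'ac' as idx 5
Step 6: w='aa' (idx 2), next='a' -> output (2, 'a'), add 'aaa' as idx 6
Step 7: w='a' (idx 1), end of input -> output (1, '')


Encoded: [(0, 'a'), (1, 'a'), (0, 'c'), (3, 'c'), (1, 'c'), (2, 'a'), (1, '')]


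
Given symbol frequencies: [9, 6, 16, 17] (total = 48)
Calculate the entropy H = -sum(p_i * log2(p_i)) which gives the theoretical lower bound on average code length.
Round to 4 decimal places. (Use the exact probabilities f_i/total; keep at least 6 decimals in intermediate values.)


Per-symbol terms -p_i * log2(p_i) with p_i = f_i/48:
  p = 9/48 = 0.187500: log2(p) = -2.415037, -p*log2(p) = 0.452820
  p = 6/48 = 0.125000: log2(p) = -3.000000, -p*log2(p) = 0.375000
  p = 16/48 = 0.333333: log2(p) = -1.584963, -p*log2(p) = 0.528321
  p = 17/48 = 0.354167: log2(p) = -1.497500, -p*log2(p) = 0.530364
H = 0.452820 + 0.375000 + 0.528321 + 0.530364 = 1.886505

H = 1.8865 bits/symbol


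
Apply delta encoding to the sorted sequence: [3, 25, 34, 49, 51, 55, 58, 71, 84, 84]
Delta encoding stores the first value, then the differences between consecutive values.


First value: 3
Deltas:
  25 - 3 = 22
  34 - 25 = 9
  49 - 34 = 15
  51 - 49 = 2
  55 - 51 = 4
  58 - 55 = 3
  71 - 58 = 13
  84 - 71 = 13
  84 - 84 = 0


Delta encoded: [3, 22, 9, 15, 2, 4, 3, 13, 13, 0]


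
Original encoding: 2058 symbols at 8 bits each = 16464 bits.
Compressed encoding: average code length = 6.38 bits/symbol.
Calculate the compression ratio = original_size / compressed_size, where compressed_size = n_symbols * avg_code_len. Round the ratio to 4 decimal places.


original_size = n_symbols * orig_bits = 2058 * 8 = 16464 bits
compressed_size = n_symbols * avg_code_len = 2058 * 6.38 = 13130.04 bits
ratio = original_size / compressed_size = 16464 / 13130.04 = 1.2539

Compression ratio = 1.2539


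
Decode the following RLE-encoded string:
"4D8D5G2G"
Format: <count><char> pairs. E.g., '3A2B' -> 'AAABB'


Expanding each <count><char> pair:
  4D -> 'DDDD'
  8D -> 'DDDDDDDD'
  5G -> 'GGGGG'
  2G -> 'GG'

Decoded = DDDDDDDDDDDDGGGGGGG


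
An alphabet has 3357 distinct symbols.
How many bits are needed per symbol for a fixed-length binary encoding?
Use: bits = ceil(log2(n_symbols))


log2(3357) = 11.713
Bracket: 2^11 = 2048 < 3357 <= 2^12 = 4096
So ceil(log2(3357)) = 12

bits = ceil(log2(3357)) = ceil(11.713) = 12 bits


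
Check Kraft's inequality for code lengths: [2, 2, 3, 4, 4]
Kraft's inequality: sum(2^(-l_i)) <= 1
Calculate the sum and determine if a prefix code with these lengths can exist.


Sum = 2^(-2) + 2^(-2) + 2^(-3) + 2^(-4) + 2^(-4)
    = 0.25 + 0.25 + 0.125 + 0.0625 + 0.0625
    = 12/16 = 0.75
Since 0.75 <= 1, Kraft's inequality IS satisfied.
A prefix code with these lengths CAN exist.

Kraft sum = 0.75. Satisfied.


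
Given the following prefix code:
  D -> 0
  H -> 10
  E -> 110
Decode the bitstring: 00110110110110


Decoding step by step:
Bits 0 -> D
Bits 0 -> D
Bits 110 -> E
Bits 110 -> E
Bits 110 -> E
Bits 110 -> E


Decoded message: DDEEEE


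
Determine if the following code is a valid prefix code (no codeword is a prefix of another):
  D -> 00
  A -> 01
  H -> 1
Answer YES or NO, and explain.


Checking each pair (does one codeword prefix another?):
  D='00' vs A='01': no prefix
  D='00' vs H='1': no prefix
  A='01' vs D='00': no prefix
  A='01' vs H='1': no prefix
  H='1' vs D='00': no prefix
  H='1' vs A='01': no prefix
No violation found over all pairs.

YES -- this is a valid prefix code. No codeword is a prefix of any other codeword.


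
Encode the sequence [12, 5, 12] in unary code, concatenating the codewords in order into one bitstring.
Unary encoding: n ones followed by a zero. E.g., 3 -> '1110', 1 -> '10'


Encode each number as n ones followed by a terminating 0:
  12 -> 1111111111110 (13 bits)
  5 -> 111110 (6 bits)
  12 -> 1111111111110 (13 bits)
Total length = 13 + 6 + 13 = 32 bits.

Unary([12, 5, 12]) = 11111111111101111101111111111110 (32 bits)


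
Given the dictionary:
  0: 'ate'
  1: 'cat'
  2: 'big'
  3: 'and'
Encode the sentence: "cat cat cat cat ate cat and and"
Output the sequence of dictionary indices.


Look up each word in the dictionary:
  'cat' -> 1
  'cat' -> 1
  'cat' -> 1
  'cat' -> 1
  'ate' -> 0
  'cat' -> 1
  'and' -> 3
  'and' -> 3

Encoded: [1, 1, 1, 1, 0, 1, 3, 3]


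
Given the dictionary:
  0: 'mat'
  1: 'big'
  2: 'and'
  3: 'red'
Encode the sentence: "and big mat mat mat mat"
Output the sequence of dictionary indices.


Look up each word in the dictionary:
  'and' -> 2
  'big' -> 1
  'mat' -> 0
  'mat' -> 0
  'mat' -> 0
  'mat' -> 0

Encoded: [2, 1, 0, 0, 0, 0]


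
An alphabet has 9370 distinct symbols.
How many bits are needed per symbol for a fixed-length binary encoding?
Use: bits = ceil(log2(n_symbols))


log2(9370) = 13.1938
Bracket: 2^13 = 8192 < 9370 <= 2^14 = 16384
So ceil(log2(9370)) = 14

bits = ceil(log2(9370)) = ceil(13.1938) = 14 bits


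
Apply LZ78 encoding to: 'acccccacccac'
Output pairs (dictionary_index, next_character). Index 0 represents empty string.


LZ78 encoding steps:
Dictionary: {0: ''}
Step 1: w='' (idx 0), next='a' -> output (0, 'a'), add 'a' as idx 1
Step 2: w='' (idx 0), next='c' -> output (0, 'c'), add 'c' as idx 2
Step 3: w='c' (idx 2), next='c' -> output (2, 'c'), add 'cc' as idx 3
Step 4: w='cc' (idx 3), next='a' -> output (3, 'a'), add 'cca' as idx 4
Step 5: w='cc' (idx 3), next='c' -> output (3, 'c'), add 'ccc' as idx 5
Step 6: w='a' (idx 1), next='c' -> output (1, 'c'), add 'ac' as idx 6


Encoded: [(0, 'a'), (0, 'c'), (2, 'c'), (3, 'a'), (3, 'c'), (1, 'c')]


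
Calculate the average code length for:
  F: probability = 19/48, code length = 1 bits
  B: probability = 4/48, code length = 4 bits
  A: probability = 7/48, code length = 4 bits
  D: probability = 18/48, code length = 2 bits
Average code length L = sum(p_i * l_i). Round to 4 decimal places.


Weighted contributions p_i * l_i:
  F: (19/48) * 1 = 19/48
  B: (4/48) * 4 = 16/48
  A: (7/48) * 4 = 28/48
  D: (18/48) * 2 = 36/48
Sum = (19 + 16 + 28 + 36)/48 = 99/48

L = 99/48 = 2.0625 bits/symbol


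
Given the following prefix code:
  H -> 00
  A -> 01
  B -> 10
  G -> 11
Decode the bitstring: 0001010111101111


Decoding step by step:
Bits 00 -> H
Bits 01 -> A
Bits 01 -> A
Bits 01 -> A
Bits 11 -> G
Bits 10 -> B
Bits 11 -> G
Bits 11 -> G


Decoded message: HAAAGBGG


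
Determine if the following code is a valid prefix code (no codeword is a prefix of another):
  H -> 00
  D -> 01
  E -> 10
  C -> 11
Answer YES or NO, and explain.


Checking each pair (does one codeword prefix another?):
  H='00' vs D='01': no prefix
  H='00' vs E='10': no prefix
  H='00' vs C='11': no prefix
  D='01' vs H='00': no prefix
  D='01' vs E='10': no prefix
  D='01' vs C='11': no prefix
  E='10' vs H='00': no prefix
  E='10' vs D='01': no prefix
  E='10' vs C='11': no prefix
  C='11' vs H='00': no prefix
  C='11' vs D='01': no prefix
  C='11' vs E='10': no prefix
No violation found over all pairs.

YES -- this is a valid prefix code. No codeword is a prefix of any other codeword.


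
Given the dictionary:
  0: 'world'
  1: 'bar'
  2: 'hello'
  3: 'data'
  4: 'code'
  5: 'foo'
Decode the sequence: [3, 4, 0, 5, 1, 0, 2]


Look up each index in the dictionary:
  3 -> 'data'
  4 -> 'code'
  0 -> 'world'
  5 -> 'foo'
  1 -> 'bar'
  0 -> 'world'
  2 -> 'hello'

Decoded: "data code world foo bar world hello"


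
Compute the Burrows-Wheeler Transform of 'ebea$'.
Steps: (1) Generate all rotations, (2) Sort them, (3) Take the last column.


Rotations (sorted):
  0: $ebea -> last char: a
  1: a$ebe -> last char: e
  2: bea$e -> last char: e
  3: ea$eb -> last char: b
  4: ebea$ -> last char: $


BWT = aeeb$


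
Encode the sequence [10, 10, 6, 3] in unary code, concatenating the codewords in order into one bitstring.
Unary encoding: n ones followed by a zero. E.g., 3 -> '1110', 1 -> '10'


Encode each number as n ones followed by a terminating 0:
  10 -> 11111111110 (11 bits)
  10 -> 11111111110 (11 bits)
  6 -> 1111110 (7 bits)
  3 -> 1110 (4 bits)
Total length = 11 + 11 + 7 + 4 = 33 bits.

Unary([10, 10, 6, 3]) = 111111111101111111111011111101110 (33 bits)


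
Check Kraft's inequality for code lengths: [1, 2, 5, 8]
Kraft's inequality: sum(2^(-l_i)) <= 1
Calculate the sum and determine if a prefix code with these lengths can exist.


Sum = 2^(-1) + 2^(-2) + 2^(-5) + 2^(-8)
    = 0.5 + 0.25 + 0.03125 + 0.00390625
    = 201/256 = 0.78515625
Since 0.78515625 <= 1, Kraft's inequality IS satisfied.
A prefix code with these lengths CAN exist.

Kraft sum = 0.78515625. Satisfied.


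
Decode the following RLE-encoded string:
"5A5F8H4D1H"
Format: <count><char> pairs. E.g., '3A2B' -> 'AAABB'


Expanding each <count><char> pair:
  5A -> 'AAAAA'
  5F -> 'FFFFF'
  8H -> 'HHHHHHHH'
  4D -> 'DDDD'
  1H -> 'H'

Decoded = AAAAAFFFFFHHHHHHHHDDDDH


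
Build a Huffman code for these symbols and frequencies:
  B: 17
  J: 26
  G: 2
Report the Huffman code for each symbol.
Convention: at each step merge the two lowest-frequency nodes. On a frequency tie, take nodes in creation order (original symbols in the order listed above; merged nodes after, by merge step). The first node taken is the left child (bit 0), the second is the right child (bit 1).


Huffman tree construction:
Step 1: Merge G(2) + B(17) = 19
Step 2: Merge (G+B)(19) + J(26) = 45
Read each symbol's code off the tree from the root (left child = 0, right child = 1).

Codes:
  B: 01 (length 2)
  J: 1 (length 1)
  G: 00 (length 2)
Average code length: 64/45 = 1.4222 bits/symbol


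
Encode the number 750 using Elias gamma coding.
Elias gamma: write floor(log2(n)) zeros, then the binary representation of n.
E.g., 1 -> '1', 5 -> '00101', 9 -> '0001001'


num_bits = floor(log2(750)) + 1 = 10
leading_zeros = num_bits - 1 = 9
binary(750) = 1011101110

Elias gamma(750) = '000000000' + '1011101110' = 0000000001011101110 (19 bits)


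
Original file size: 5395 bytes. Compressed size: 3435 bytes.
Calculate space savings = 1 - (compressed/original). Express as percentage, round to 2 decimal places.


ratio = compressed/original = 3435/5395 = 0.636701
savings = 1 - ratio = 1 - 0.636701 = 0.363299
as a percentage: 0.363299 * 100 = 36.33%

Space savings = 1 - 3435/5395 = 36.33%


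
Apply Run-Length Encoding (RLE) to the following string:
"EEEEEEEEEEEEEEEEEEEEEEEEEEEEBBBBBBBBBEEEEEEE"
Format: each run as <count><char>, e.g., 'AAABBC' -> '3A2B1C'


Scanning runs left to right:
  i=0: run of 'E' x 28 -> '28E'
  i=28: run of 'B' x 9 -> '9B'
  i=37: run of 'E' x 7 -> '7E'

RLE = 28E9B7E


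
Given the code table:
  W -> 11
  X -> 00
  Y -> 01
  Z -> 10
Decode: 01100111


Decoding:
01 -> Y
10 -> Z
01 -> Y
11 -> W


Result: YZYW


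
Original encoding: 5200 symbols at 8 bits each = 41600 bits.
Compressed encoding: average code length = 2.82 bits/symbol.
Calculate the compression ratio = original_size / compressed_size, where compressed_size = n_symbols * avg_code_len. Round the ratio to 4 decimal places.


original_size = n_symbols * orig_bits = 5200 * 8 = 41600 bits
compressed_size = n_symbols * avg_code_len = 5200 * 2.82 = 14664.0 bits
ratio = original_size / compressed_size = 41600 / 14664.0 = 2.8369

Compression ratio = 2.8369


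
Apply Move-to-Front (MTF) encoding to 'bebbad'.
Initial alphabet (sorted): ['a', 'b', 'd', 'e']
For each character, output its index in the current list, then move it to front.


MTF encoding:
'b': index 1 in ['a', 'b', 'd', 'e'] -> ['b', 'a', 'd', 'e']
'e': index 3 in ['b', 'a', 'd', 'e'] -> ['e', 'b', 'a', 'd']
'b': index 1 in ['e', 'b', 'a', 'd'] -> ['b', 'e', 'a', 'd']
'b': index 0 in ['b', 'e', 'a', 'd'] -> ['b', 'e', 'a', 'd']
'a': index 2 in ['b', 'e', 'a', 'd'] -> ['a', 'b', 'e', 'd']
'd': index 3 in ['a', 'b', 'e', 'd'] -> ['d', 'a', 'b', 'e']


Output: [1, 3, 1, 0, 2, 3]


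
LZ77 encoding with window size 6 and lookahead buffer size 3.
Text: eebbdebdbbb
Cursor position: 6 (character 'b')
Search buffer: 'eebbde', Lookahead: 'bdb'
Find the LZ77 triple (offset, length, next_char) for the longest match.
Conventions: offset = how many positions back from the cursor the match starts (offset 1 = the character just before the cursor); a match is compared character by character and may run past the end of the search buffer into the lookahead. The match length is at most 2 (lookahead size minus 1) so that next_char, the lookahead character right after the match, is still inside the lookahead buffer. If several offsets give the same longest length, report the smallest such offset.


Try each offset into the search buffer:
  offset=1 (pos 5, char 'e'): match length 0
  offset=2 (pos 4, char 'd'): match length 0
  offset=3 (pos 3, char 'b'): match length 2
  offset=4 (pos 2, char 'b'): match length 1
  offset=5 (pos 1, char 'e'): match length 0
  offset=6 (pos 0, char 'e'): match length 0
Longest match has length 2 at offset 3.
next_char = character at position 6 + 2 = 8 -> 'b'

Best match: offset=3, length=2 (matching 'bd' starting at position 3)
LZ77 triple: (3, 2, 'b')


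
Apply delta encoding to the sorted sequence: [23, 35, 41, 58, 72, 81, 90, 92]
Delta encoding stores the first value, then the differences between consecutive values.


First value: 23
Deltas:
  35 - 23 = 12
  41 - 35 = 6
  58 - 41 = 17
  72 - 58 = 14
  81 - 72 = 9
  90 - 81 = 9
  92 - 90 = 2


Delta encoded: [23, 12, 6, 17, 14, 9, 9, 2]


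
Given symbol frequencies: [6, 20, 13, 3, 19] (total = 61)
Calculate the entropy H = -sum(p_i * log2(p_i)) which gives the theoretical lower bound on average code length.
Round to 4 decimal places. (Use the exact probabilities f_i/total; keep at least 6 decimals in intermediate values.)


Per-symbol terms -p_i * log2(p_i) with p_i = f_i/61:
  p = 6/61 = 0.098361: log2(p) = -3.345775, -p*log2(p) = 0.329093
  p = 20/61 = 0.327869: log2(p) = -1.608809, -p*log2(p) = 0.527478
  p = 13/61 = 0.213115: log2(p) = -2.230298, -p*log2(p) = 0.475309
  p = 3/61 = 0.049180: log2(p) = -4.345775, -p*log2(p) = 0.213727
  p = 19/61 = 0.311475: log2(p) = -1.682810, -p*log2(p) = 0.524154
H = 0.329093 + 0.527478 + 0.475309 + 0.213727 + 0.524154 = 2.069761

H = 2.0698 bits/symbol


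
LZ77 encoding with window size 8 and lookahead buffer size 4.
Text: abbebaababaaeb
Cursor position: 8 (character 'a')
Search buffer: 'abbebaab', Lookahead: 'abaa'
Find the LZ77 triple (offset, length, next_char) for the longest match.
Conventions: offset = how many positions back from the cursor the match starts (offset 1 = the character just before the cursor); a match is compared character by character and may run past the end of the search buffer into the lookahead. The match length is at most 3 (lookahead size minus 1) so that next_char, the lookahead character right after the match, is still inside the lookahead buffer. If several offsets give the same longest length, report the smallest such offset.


Try each offset into the search buffer:
  offset=1 (pos 7, char 'b'): match length 0
  offset=2 (pos 6, char 'a'): match length 3
  offset=3 (pos 5, char 'a'): match length 1
  offset=4 (pos 4, char 'b'): match length 0
  offset=5 (pos 3, char 'e'): match length 0
  offset=6 (pos 2, char 'b'): match length 0
  offset=7 (pos 1, char 'b'): match length 0
  offset=8 (pos 0, char 'a'): match length 2
Longest match has length 3 at offset 2.
next_char = character at position 8 + 3 = 11 -> 'a'

Best match: offset=2, length=3 (matching 'aba' starting at position 6)
LZ77 triple: (2, 3, 'a')


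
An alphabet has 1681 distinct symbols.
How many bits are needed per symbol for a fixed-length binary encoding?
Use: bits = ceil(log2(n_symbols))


log2(1681) = 10.7151
Bracket: 2^10 = 1024 < 1681 <= 2^11 = 2048
So ceil(log2(1681)) = 11

bits = ceil(log2(1681)) = ceil(10.7151) = 11 bits


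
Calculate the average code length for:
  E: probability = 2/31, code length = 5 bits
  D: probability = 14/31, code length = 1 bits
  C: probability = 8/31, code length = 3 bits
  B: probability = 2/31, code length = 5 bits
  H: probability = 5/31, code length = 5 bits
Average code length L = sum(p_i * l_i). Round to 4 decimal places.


Weighted contributions p_i * l_i:
  E: (2/31) * 5 = 10/31
  D: (14/31) * 1 = 14/31
  C: (8/31) * 3 = 24/31
  B: (2/31) * 5 = 10/31
  H: (5/31) * 5 = 25/31
Sum = (10 + 14 + 24 + 10 + 25)/31 = 83/31

L = 83/31 = 2.6774 bits/symbol


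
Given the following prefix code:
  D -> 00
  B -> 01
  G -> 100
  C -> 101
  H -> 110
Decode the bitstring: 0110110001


Decoding step by step:
Bits 01 -> B
Bits 101 -> C
Bits 100 -> G
Bits 01 -> B


Decoded message: BCGB


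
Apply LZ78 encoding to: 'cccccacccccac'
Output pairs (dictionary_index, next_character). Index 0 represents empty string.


LZ78 encoding steps:
Dictionary: {0: ''}
Step 1: w='' (idx 0), next='c' -> output (0, 'c'), add 'c' as idx 1
Step 2: w='c' (idx 1), next='c' -> output (1, 'c'), add 'cc' as idx 2
Step 3: w='cc' (idx 2), next='a' -> output (2, 'a'), add 'cca' as idx 3
Step 4: w='cc' (idx 2), next='c' -> output (2, 'c'), add 'ccc' as idx 4
Step 5: w='cca' (idx 3), next='c' -> output (3, 'c'), add 'ccac' as idx 5


Encoded: [(0, 'c'), (1, 'c'), (2, 'a'), (2, 'c'), (3, 'c')]


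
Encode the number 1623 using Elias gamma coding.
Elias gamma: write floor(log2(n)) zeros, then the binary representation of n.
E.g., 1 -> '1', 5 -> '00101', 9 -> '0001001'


num_bits = floor(log2(1623)) + 1 = 11
leading_zeros = num_bits - 1 = 10
binary(1623) = 11001010111

Elias gamma(1623) = '0000000000' + '11001010111' = 000000000011001010111 (21 bits)


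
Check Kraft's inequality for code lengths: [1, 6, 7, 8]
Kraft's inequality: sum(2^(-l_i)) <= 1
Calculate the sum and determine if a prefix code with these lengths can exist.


Sum = 2^(-1) + 2^(-6) + 2^(-7) + 2^(-8)
    = 0.5 + 0.015625 + 0.0078125 + 0.00390625
    = 135/256 = 0.52734375
Since 0.52734375 <= 1, Kraft's inequality IS satisfied.
A prefix code with these lengths CAN exist.

Kraft sum = 0.52734375. Satisfied.


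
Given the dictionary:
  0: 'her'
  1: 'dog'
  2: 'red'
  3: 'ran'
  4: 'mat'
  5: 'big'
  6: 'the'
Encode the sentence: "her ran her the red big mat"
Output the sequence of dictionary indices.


Look up each word in the dictionary:
  'her' -> 0
  'ran' -> 3
  'her' -> 0
  'the' -> 6
  'red' -> 2
  'big' -> 5
  'mat' -> 4

Encoded: [0, 3, 0, 6, 2, 5, 4]


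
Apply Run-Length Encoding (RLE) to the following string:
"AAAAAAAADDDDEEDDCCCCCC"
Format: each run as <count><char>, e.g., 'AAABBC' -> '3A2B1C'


Scanning runs left to right:
  i=0: run of 'A' x 8 -> '8A'
  i=8: run of 'D' x 4 -> '4D'
  i=12: run of 'E' x 2 -> '2E'
  i=14: run of 'D' x 2 -> '2D'
  i=16: run of 'C' x 6 -> '6C'

RLE = 8A4D2E2D6C


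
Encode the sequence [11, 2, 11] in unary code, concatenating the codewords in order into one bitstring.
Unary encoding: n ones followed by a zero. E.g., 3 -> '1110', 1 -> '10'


Encode each number as n ones followed by a terminating 0:
  11 -> 111111111110 (12 bits)
  2 -> 110 (3 bits)
  11 -> 111111111110 (12 bits)
Total length = 12 + 3 + 12 = 27 bits.

Unary([11, 2, 11]) = 111111111110110111111111110 (27 bits)


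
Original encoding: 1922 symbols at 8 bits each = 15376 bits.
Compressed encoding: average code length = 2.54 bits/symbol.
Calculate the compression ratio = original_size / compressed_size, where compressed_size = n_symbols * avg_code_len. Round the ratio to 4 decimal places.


original_size = n_symbols * orig_bits = 1922 * 8 = 15376 bits
compressed_size = n_symbols * avg_code_len = 1922 * 2.54 = 4881.88 bits
ratio = original_size / compressed_size = 15376 / 4881.88 = 3.1496

Compression ratio = 3.1496


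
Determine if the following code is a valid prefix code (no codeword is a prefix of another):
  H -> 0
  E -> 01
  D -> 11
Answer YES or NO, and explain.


Checking each pair (does one codeword prefix another?):
  H='0' vs E='01': prefix -- VIOLATION

NO -- this is NOT a valid prefix code. H (0) is a prefix of E (01).


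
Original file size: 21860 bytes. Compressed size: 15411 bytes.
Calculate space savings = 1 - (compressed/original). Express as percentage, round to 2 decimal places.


ratio = compressed/original = 15411/21860 = 0.704986
savings = 1 - ratio = 1 - 0.704986 = 0.295014
as a percentage: 0.295014 * 100 = 29.5%

Space savings = 1 - 15411/21860 = 29.5%


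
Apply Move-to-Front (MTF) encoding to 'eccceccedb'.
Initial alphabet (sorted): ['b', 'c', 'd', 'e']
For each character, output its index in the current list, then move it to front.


MTF encoding:
'e': index 3 in ['b', 'c', 'd', 'e'] -> ['e', 'b', 'c', 'd']
'c': index 2 in ['e', 'b', 'c', 'd'] -> ['c', 'e', 'b', 'd']
'c': index 0 in ['c', 'e', 'b', 'd'] -> ['c', 'e', 'b', 'd']
'c': index 0 in ['c', 'e', 'b', 'd'] -> ['c', 'e', 'b', 'd']
'e': index 1 in ['c', 'e', 'b', 'd'] -> ['e', 'c', 'b', 'd']
'c': index 1 in ['e', 'c', 'b', 'd'] -> ['c', 'e', 'b', 'd']
'c': index 0 in ['c', 'e', 'b', 'd'] -> ['c', 'e', 'b', 'd']
'e': index 1 in ['c', 'e', 'b', 'd'] -> ['e', 'c', 'b', 'd']
'd': index 3 in ['e', 'c', 'b', 'd'] -> ['d', 'e', 'c', 'b']
'b': index 3 in ['d', 'e', 'c', 'b'] -> ['b', 'd', 'e', 'c']


Output: [3, 2, 0, 0, 1, 1, 0, 1, 3, 3]


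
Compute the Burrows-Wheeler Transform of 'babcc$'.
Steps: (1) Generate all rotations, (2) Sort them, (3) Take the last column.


Rotations (sorted):
  0: $babcc -> last char: c
  1: abcc$b -> last char: b
  2: babcc$ -> last char: $
  3: bcc$ba -> last char: a
  4: c$babc -> last char: c
  5: cc$bab -> last char: b


BWT = cb$acb


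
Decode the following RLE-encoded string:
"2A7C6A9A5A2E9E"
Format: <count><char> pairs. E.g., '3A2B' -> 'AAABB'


Expanding each <count><char> pair:
  2A -> 'AA'
  7C -> 'CCCCCCC'
  6A -> 'AAAAAA'
  9A -> 'AAAAAAAAA'
  5A -> 'AAAAA'
  2E -> 'EE'
  9E -> 'EEEEEEEEE'

Decoded = AACCCCCCCAAAAAAAAAAAAAAAAAAAAEEEEEEEEEEE


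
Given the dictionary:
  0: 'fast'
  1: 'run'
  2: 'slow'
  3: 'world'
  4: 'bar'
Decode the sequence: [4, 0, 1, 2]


Look up each index in the dictionary:
  4 -> 'bar'
  0 -> 'fast'
  1 -> 'run'
  2 -> 'slow'

Decoded: "bar fast run slow"


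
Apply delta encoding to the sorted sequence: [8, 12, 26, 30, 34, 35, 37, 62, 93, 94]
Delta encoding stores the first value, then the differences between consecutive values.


First value: 8
Deltas:
  12 - 8 = 4
  26 - 12 = 14
  30 - 26 = 4
  34 - 30 = 4
  35 - 34 = 1
  37 - 35 = 2
  62 - 37 = 25
  93 - 62 = 31
  94 - 93 = 1


Delta encoded: [8, 4, 14, 4, 4, 1, 2, 25, 31, 1]


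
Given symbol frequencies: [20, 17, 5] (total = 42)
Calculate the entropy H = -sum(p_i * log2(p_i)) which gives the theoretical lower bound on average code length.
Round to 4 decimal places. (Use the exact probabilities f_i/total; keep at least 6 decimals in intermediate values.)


Per-symbol terms -p_i * log2(p_i) with p_i = f_i/42:
  p = 20/42 = 0.476190: log2(p) = -1.070389, -p*log2(p) = 0.509709
  p = 17/42 = 0.404762: log2(p) = -1.304855, -p*log2(p) = 0.528155
  p = 5/42 = 0.119048: log2(p) = -3.070389, -p*log2(p) = 0.365523
H = 0.509709 + 0.528155 + 0.365523 = 1.403387

H = 1.4034 bits/symbol


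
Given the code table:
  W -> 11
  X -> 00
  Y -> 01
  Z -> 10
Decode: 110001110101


Decoding:
11 -> W
00 -> X
01 -> Y
11 -> W
01 -> Y
01 -> Y


Result: WXYWYY


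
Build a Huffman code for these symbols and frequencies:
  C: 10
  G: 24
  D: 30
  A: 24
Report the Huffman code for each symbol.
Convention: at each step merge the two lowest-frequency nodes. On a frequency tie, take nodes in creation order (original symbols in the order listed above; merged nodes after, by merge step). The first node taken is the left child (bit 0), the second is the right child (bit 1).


Huffman tree construction:
Step 1: Merge C(10) + G(24) = 34
Step 2: Merge A(24) + D(30) = 54
Step 3: Merge (C+G)(34) + (A+D)(54) = 88
Read each symbol's code off the tree from the root (left child = 0, right child = 1).

Codes:
  C: 00 (length 2)
  G: 01 (length 2)
  D: 11 (length 2)
  A: 10 (length 2)
Average code length: 176/88 = 2.0000 bits/symbol


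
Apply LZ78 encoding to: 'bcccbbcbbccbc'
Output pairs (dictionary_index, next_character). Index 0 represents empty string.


LZ78 encoding steps:
Dictionary: {0: ''}
Step 1: w='' (idx 0), next='b' -> output (0, 'b'), add 'b' as idx 1
Step 2: w='' (idx 0), next='c' -> output (0, 'c'), add 'c' as idx 2
Step 3: w='c' (idx 2), next='c' -> output (2, 'c'), add 'cc' as idx 3
Step 4: w='b' (idx 1), next='b' -> output (1, 'b'), add 'bb' as idx 4
Step 5: w='c' (idx 2), next='b' -> output (2, 'b'), add 'cb' as idx 5
Step 6: w='b' (idx 1), next='c' -> output (1, 'c'), add 'bc' as idx 6
Step 7: w='cb' (idx 5), next='c' -> output (5, 'c'), add 'cbc' as idx 7


Encoded: [(0, 'b'), (0, 'c'), (2, 'c'), (1, 'b'), (2, 'b'), (1, 'c'), (5, 'c')]


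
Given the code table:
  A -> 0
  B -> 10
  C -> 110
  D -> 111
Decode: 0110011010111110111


Decoding:
0 -> A
110 -> C
0 -> A
110 -> C
10 -> B
111 -> D
110 -> C
111 -> D


Result: ACACBDCD


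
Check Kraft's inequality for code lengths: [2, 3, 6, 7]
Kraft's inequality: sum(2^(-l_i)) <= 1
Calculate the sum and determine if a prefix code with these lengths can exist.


Sum = 2^(-2) + 2^(-3) + 2^(-6) + 2^(-7)
    = 0.25 + 0.125 + 0.015625 + 0.0078125
    = 51/128 = 0.3984375
Since 0.3984375 <= 1, Kraft's inequality IS satisfied.
A prefix code with these lengths CAN exist.

Kraft sum = 0.3984375. Satisfied.


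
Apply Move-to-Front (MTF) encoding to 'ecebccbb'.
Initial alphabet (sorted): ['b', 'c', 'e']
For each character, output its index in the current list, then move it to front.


MTF encoding:
'e': index 2 in ['b', 'c', 'e'] -> ['e', 'b', 'c']
'c': index 2 in ['e', 'b', 'c'] -> ['c', 'e', 'b']
'e': index 1 in ['c', 'e', 'b'] -> ['e', 'c', 'b']
'b': index 2 in ['e', 'c', 'b'] -> ['b', 'e', 'c']
'c': index 2 in ['b', 'e', 'c'] -> ['c', 'b', 'e']
'c': index 0 in ['c', 'b', 'e'] -> ['c', 'b', 'e']
'b': index 1 in ['c', 'b', 'e'] -> ['b', 'c', 'e']
'b': index 0 in ['b', 'c', 'e'] -> ['b', 'c', 'e']


Output: [2, 2, 1, 2, 2, 0, 1, 0]


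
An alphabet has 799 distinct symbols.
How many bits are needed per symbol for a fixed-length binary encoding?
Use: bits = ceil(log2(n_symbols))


log2(799) = 9.6421
Bracket: 2^9 = 512 < 799 <= 2^10 = 1024
So ceil(log2(799)) = 10

bits = ceil(log2(799)) = ceil(9.6421) = 10 bits


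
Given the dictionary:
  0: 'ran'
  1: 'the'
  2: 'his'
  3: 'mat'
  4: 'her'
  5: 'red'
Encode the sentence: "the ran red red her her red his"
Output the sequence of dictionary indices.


Look up each word in the dictionary:
  'the' -> 1
  'ran' -> 0
  'red' -> 5
  'red' -> 5
  'her' -> 4
  'her' -> 4
  'red' -> 5
  'his' -> 2

Encoded: [1, 0, 5, 5, 4, 4, 5, 2]


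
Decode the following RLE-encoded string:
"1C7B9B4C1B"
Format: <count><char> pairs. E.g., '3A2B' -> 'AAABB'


Expanding each <count><char> pair:
  1C -> 'C'
  7B -> 'BBBBBBB'
  9B -> 'BBBBBBBBB'
  4C -> 'CCCC'
  1B -> 'B'

Decoded = CBBBBBBBBBBBBBBBBCCCCB


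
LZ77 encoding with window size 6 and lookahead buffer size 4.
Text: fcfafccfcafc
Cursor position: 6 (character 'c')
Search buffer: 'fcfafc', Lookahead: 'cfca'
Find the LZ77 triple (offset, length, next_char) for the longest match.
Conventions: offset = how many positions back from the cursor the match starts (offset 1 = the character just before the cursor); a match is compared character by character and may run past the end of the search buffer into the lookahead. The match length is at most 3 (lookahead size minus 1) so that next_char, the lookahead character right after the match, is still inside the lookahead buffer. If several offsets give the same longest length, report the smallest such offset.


Try each offset into the search buffer:
  offset=1 (pos 5, char 'c'): match length 1
  offset=2 (pos 4, char 'f'): match length 0
  offset=3 (pos 3, char 'a'): match length 0
  offset=4 (pos 2, char 'f'): match length 0
  offset=5 (pos 1, char 'c'): match length 2
  offset=6 (pos 0, char 'f'): match length 0
Longest match has length 2 at offset 5.
next_char = character at position 6 + 2 = 8 -> 'c'

Best match: offset=5, length=2 (matching 'cf' starting at position 1)
LZ77 triple: (5, 2, 'c')


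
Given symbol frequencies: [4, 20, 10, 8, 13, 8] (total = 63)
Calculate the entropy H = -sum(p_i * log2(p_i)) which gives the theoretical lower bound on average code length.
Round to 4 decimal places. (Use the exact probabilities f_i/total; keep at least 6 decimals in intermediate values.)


Per-symbol terms -p_i * log2(p_i) with p_i = f_i/63:
  p = 4/63 = 0.063492: log2(p) = -3.977280, -p*log2(p) = 0.252526
  p = 20/63 = 0.317460: log2(p) = -1.655352, -p*log2(p) = 0.525509
  p = 10/63 = 0.158730: log2(p) = -2.655352, -p*log2(p) = 0.421484
  p = 8/63 = 0.126984: log2(p) = -2.977280, -p*log2(p) = 0.378067
  p = 13/63 = 0.206349: log2(p) = -2.276840, -p*log2(p) = 0.469824
  p = 8/63 = 0.126984: log2(p) = -2.977280, -p*log2(p) = 0.378067
H = 0.252526 + 0.525509 + 0.421484 + 0.378067 + 0.469824 + 0.378067 = 2.425477

H = 2.4255 bits/symbol


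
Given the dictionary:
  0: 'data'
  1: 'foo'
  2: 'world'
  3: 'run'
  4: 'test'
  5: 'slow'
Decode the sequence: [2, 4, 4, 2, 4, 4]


Look up each index in the dictionary:
  2 -> 'world'
  4 -> 'test'
  4 -> 'test'
  2 -> 'world'
  4 -> 'test'
  4 -> 'test'

Decoded: "world test test world test test"
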